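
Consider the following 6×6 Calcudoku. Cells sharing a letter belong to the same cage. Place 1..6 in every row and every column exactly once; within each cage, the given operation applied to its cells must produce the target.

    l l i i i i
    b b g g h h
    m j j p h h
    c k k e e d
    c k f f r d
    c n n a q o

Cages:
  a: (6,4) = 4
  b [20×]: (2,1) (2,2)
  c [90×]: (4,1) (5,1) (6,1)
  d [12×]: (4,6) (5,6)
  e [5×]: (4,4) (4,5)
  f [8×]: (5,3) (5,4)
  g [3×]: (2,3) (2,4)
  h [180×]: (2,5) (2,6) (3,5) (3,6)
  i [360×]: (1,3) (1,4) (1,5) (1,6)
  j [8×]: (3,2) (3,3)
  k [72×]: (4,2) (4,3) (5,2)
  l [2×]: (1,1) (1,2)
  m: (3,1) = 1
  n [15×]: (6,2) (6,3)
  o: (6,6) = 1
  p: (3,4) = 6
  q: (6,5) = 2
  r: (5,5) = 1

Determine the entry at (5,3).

Cage m is a single given cell, leaving (3,1) = 1.
P is a freebie, leaving (3,4) = 6.
Cage r is given, leaving (5,5) = 1.
Cage a is a single given cell, which forces (6,4) = 4.
Cage q is given, leaving (6,5) = 2.
Cage o is a single given cell, so (6,6) = 1.
Column 1 now contains 1, leaving (1,1) = 2.
Cage l needs two cells with product 2, so (1,2) = 1.
The two cells of cage e must have product 5, which forces (4,4) = 1.
Column 5 already has 1, which forces (4,5) = 5.
The two cells of cage f must have product 8, leaving (5,3) = 4.
Column 4 now contains 4; hence (5,4) = 2.
Cage g's pair has product 3, leaving (2,3) = 1.
Column 4 already has 1, leaving (2,4) = 3.
Cage j's pair has product 8, which forces (3,2) = 4.
4 is placed in column 3, which forces (3,3) = 2.
Row 3 already has 4, which forces (3,5) = 3.
Row 3 now contains 3, which forces (3,6) = 5.
4 is placed in column 2; hence (4,2) = 2.
Row 4 already has 2, so (4,6) = 4.
Column 4 now contains 3, leaving (1,4) = 5.
The 4 cells of cage i must have product 360, leaving (1,5) = 4.
The two cells of cage b must have product 20; hence (2,1) = 4.
4 is placed in column 2; hence (2,2) = 5.
The 4 cells of cage h must have product 180; hence (2,5) = 6.
5 is placed in column 6, leaving (2,6) = 2.
The 3 cells of cage k must have product 72, so (4,3) = 6.
The 3 cells of cage k must have product 72; hence (5,2) = 6.
The two cells of cage d must have product 12, so (5,6) = 3.
Column 2 already has 5, which forces (6,2) = 3.
Row 6 now contains 3, leaving (6,3) = 5.
6 is placed in column 3, which forces (1,3) = 3.
Column 6 now contains 3, leaving (1,6) = 6.
Row 4 now contains 6, which forces (4,1) = 3.
Row 5 already has 3, leaving (5,1) = 5.
Row 6 now contains 5, leaving (6,1) = 6.
Completed grid: 2 1 3 5 4 6 / 4 5 1 3 6 2 / 1 4 2 6 3 5 / 3 2 6 1 5 4 / 5 6 4 2 1 3 / 6 3 5 4 2 1.

4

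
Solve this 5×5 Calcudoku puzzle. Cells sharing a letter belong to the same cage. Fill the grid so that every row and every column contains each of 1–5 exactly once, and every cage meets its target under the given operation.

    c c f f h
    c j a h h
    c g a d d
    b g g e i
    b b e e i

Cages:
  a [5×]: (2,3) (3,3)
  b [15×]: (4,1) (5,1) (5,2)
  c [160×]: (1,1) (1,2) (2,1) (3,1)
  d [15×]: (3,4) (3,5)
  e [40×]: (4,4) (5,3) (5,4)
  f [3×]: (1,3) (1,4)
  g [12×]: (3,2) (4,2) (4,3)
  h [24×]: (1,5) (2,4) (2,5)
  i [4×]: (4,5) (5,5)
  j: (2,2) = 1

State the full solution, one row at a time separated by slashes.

Cage c has product 160; hence (1,2) = 4.
J is a freebie, leaving (2,2) = 1.
Row 2 already has 1, so (2,3) = 5.
Column 3 already has 5, so (3,3) = 1.
Column 2 now contains 1, which forces (4,2) = 3.
Column 2 now contains 3, so (5,2) = 5.
1 is placed in column 3, leaving (1,3) = 3.
Cage f needs two cells with product 3, so (1,4) = 1.
Row 1 now contains 3, which forces (1,5) = 2.
Column 2 now contains 3; hence (3,2) = 2.
Cage b needs product 15, so (4,1) = 1.
Cage g has product 12, leaving (4,3) = 2.
The 3 cells of cage e must have product 40; hence (4,4) = 5.
Row 4 already has 1, which forces (4,5) = 4.
The 3 cells of cage b must have product 15, which forces (5,1) = 3.
Column 3 now contains 2; hence (5,3) = 4.
Row 5 already has 4, which forces (5,4) = 2.
4 is placed in column 5, which forces (5,5) = 1.
Row 1 already has 2, which forces (1,1) = 5.
Cage c needs product 160, so (2,1) = 2.
Cage h has product 24; hence (2,4) = 4.
4 is placed in column 5, which forces (2,5) = 3.
Cage c needs product 160, which forces (3,1) = 4.
5 is placed in column 4, so (3,4) = 3.
Cage d's pair has product 15, which forces (3,5) = 5.

5 4 3 1 2 / 2 1 5 4 3 / 4 2 1 3 5 / 1 3 2 5 4 / 3 5 4 2 1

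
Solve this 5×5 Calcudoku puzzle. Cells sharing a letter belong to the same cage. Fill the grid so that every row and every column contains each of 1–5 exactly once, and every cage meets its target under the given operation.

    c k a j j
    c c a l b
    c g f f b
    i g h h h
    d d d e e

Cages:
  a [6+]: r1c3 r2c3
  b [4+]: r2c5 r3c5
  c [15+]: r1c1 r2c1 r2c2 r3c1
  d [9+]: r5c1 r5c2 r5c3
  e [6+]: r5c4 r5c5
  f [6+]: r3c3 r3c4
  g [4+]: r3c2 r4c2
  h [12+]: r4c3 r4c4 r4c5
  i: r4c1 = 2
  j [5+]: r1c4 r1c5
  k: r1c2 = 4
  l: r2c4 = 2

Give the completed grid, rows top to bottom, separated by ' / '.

1 4 5 3 2 / 4 5 1 2 3 / 5 3 2 4 1 / 2 1 3 5 4 / 3 2 4 1 5

K is a freebie, so r1c2 = 4.
Cage l is a single given cell; hence r2c4 = 2.
I is a freebie, so r4c1 = 2.
Cage j's pair has sum 5, so r1c4 = 3.
Cage j needs two cells with sum 5, leaving r1c5 = 2.
In row 2, 4 can only go at r2c1, so r2c1 = 4.
The only place for 2 in row 3 is r3c3.
Cage f's pair has sum 6, which forces r3c4 = 4.
Column 4 now contains 4, leaving r4c4 = 5.
Column 4 now contains 5; hence r5c4 = 1.
1 is placed in row 5, leaving r5c5 = 5.
Row 5 now contains 5, which forces r5c1 = 3.
Cage d has sum 9, so r5c2 = 2.
Cage d has sum 9, so r5c3 = 4.
The 4 cells of cage c must have sum 15, so r2c2 = 5.
Row 2 now contains 5, leaving r2c3 = 1.
1 is placed in row 2, which forces r2c5 = 3.
Column 5 now contains 3, leaving r3c5 = 1.
4 is placed in column 3, which forces r4c3 = 3.
Cage h has sum 12; hence r4c5 = 4.
The 4 cells of cage c must have sum 15, so r1c1 = 1.
Column 3 now contains 1, which forces r1c3 = 5.
Row 3 now contains 1, so r3c1 = 5.
Row 3 now contains 1, leaving r3c2 = 3.
Row 4 already has 3; hence r4c2 = 1.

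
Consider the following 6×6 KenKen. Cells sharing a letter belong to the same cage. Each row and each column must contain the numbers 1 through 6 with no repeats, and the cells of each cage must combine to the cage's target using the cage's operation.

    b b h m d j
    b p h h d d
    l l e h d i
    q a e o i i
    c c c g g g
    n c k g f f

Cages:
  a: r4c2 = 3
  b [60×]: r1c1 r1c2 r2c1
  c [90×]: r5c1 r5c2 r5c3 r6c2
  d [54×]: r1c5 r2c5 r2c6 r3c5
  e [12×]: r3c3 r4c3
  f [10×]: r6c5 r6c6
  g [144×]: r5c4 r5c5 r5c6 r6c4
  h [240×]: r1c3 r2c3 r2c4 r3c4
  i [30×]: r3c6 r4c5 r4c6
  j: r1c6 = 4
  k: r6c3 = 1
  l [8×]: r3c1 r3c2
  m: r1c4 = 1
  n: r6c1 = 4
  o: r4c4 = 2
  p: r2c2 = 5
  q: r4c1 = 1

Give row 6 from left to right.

4 6 1 3 2 5

M is a freebie, leaving r1c4 = 1.
Cage j is a single given cell, which forces r1c6 = 4.
Cage p is given, leaving r2c2 = 5.
The 4 cells of cage d must have product 54; hence r2c6 = 3.
Cage q is given, so r4c1 = 1.
A is a freebie, leaving r4c2 = 3.
O is a freebie, which forces r4c4 = 2.
Cage n is a single given cell, so r6c1 = 4.
Cage k is given, leaving r6c3 = 1.
Cage b has product 60, leaving r1c1 = 5.
Column 1 now contains 4, so r3c1 = 2.
Cage l's pair has product 8, leaving r3c2 = 4.
Row 3 now contains 2, leaving r3c3 = 3.
Cage i has product 30, so r3c6 = 1.
5 is placed in column 1, so r5c1 = 3.
Cage c has product 90; hence r5c2 = 1.
Column 3 now contains 3, leaving r5c3 = 5.
Row 6 now contains 1; hence r6c2 = 6.
Row 6 now contains 6; hence r6c4 = 3.
6 is placed in column 2, which forces r1c2 = 2.
2 is placed in row 1; hence r1c3 = 6.
Cage d has product 54, leaving r1c5 = 3.
Column 1 already has 2, which forces r2c1 = 6.
Row 2 now contains 6; hence r2c4 = 4.
Cage d needs product 54, so r2c5 = 1.
Cage h needs product 240, which forces r3c4 = 5.
Row 3 now contains 1; hence r3c5 = 6.
Cage e needs two cells with product 12, leaving r4c3 = 4.
Column 5 already has 6, so r4c5 = 5.
5 is placed in row 4, so r4c6 = 6.
4 is placed in column 4, leaving r5c4 = 6.
6 is placed in column 6; hence r5c6 = 2.
Column 5 already has 5, so r6c5 = 2.
Column 6 already has 2; hence r6c6 = 5.
4 is placed in row 2; hence r2c3 = 2.
2 is placed in row 5, leaving r5c5 = 4.
Completed grid: 5 2 6 1 3 4 / 6 5 2 4 1 3 / 2 4 3 5 6 1 / 1 3 4 2 5 6 / 3 1 5 6 4 2 / 4 6 1 3 2 5.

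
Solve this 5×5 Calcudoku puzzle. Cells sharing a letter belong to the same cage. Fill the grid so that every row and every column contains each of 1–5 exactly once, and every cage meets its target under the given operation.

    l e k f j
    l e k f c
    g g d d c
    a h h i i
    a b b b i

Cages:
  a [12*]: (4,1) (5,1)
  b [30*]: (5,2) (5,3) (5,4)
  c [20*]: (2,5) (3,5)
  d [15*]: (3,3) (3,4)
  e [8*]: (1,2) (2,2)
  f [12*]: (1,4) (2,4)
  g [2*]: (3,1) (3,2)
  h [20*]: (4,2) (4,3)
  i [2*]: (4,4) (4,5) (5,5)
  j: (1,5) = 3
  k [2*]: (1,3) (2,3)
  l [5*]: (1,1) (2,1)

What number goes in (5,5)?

1

Cage j is a single given cell, so (1,5) = 3.
Cage i needs product 2, leaving (4,4) = 1.
The 3 cells of cage i must have product 2, so (4,5) = 2.
Cage i has product 2, so (5,5) = 1.
Row 1 already has 3, which forces (1,4) = 4.
The two cells of cage f must have product 12, leaving (2,4) = 3.
Column 4 already has 3, leaving (3,4) = 5.
5 is placed in row 3, which forces (3,5) = 4.
Column 4 now contains 5, so (5,4) = 2.
Row 1 now contains 4, so (1,2) = 2.
Row 1 already has 2, so (1,3) = 1.
Cage e's pair has product 8, leaving (2,2) = 4.
Column 3 already has 1; hence (2,3) = 2.
Column 5 now contains 4, which forces (2,5) = 5.
Column 2 now contains 2, which forces (3,2) = 1.
5 is placed in row 3, leaving (3,3) = 3.
Column 2 now contains 4, so (4,2) = 5.
5 is placed in row 4; hence (4,3) = 4.
Column 2 already has 5; hence (5,2) = 3.
Column 3 now contains 3; hence (5,3) = 5.
1 is placed in row 1; hence (1,1) = 5.
5 is placed in row 2, so (2,1) = 1.
Row 3 already has 1, leaving (3,1) = 2.
Row 4 already has 4, leaving (4,1) = 3.
Row 5 now contains 3, which forces (5,1) = 4.
Filled in: 5 2 1 4 3 / 1 4 2 3 5 / 2 1 3 5 4 / 3 5 4 1 2 / 4 3 5 2 1.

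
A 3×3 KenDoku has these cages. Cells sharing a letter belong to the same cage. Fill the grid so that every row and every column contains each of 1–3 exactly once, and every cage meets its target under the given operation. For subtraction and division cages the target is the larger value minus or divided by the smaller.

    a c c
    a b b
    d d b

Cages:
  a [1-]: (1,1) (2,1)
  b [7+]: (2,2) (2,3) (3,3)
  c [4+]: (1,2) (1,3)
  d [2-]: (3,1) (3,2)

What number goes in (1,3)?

Row 1 needs a 2, and only (1,1) is open for it.
The only place for 2 in row 2 is (2,2).
The 3 cells of cage b must have sum 7, which forces (2,3) = 3.
Cage b needs sum 7, so (3,3) = 2.
Cage c's pair has sum 4, which forces (1,2) = 3.
Column 3 already has 3, leaving (1,3) = 1.
Row 2 now contains 3; hence (2,1) = 1.
Column 1 already has 1, so (3,1) = 3.
3 is placed in column 2; hence (3,2) = 1.
Completed grid: 2 3 1 / 1 2 3 / 3 1 2.

1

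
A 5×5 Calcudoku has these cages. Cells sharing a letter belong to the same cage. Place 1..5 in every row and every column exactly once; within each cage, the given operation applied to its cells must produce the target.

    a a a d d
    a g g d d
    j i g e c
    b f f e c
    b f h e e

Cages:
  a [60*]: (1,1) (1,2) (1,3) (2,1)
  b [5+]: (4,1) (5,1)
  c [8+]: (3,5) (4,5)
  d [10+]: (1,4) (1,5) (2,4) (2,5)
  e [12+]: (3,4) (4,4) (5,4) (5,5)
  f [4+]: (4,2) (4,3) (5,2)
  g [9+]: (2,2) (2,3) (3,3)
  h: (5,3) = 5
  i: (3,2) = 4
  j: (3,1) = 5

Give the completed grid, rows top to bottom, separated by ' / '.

4 5 3 2 1 / 1 3 4 5 2 / 5 4 2 1 3 / 3 2 1 4 5 / 2 1 5 3 4

J is a freebie, which forces (3,1) = 5.
Cage i is given, so (3,2) = 4.
5 is placed in row 3, so (3,5) = 3.
Cage f has sum 4, so (4,2) = 2.
The 3 cells of cage f must have sum 4, leaving (4,3) = 1.
3 is placed in column 5, leaving (4,5) = 5.
Cage f needs sum 4, leaving (5,2) = 1.
H is a freebie; hence (5,3) = 5.
Cage a needs product 60, which forces (1,2) = 5.
Cage g has sum 9, leaving (2,2) = 3.
Cage g has sum 9, so (2,3) = 4.
Column 3 already has 1, which forces (3,3) = 2.
Cage e needs sum 12, leaving (3,4) = 1.
The two cells of cage b must have sum 5, which forces (4,1) = 3.
The 4 cells of cage e must have sum 12, leaving (4,4) = 4.
Cage b's pair has sum 5, leaving (5,1) = 2.
Cage e has sum 12; hence (5,4) = 3.
Cage e needs sum 12, leaving (5,5) = 4.
Cage a needs product 60; hence (1,1) = 4.
Column 3 now contains 2, leaving (1,3) = 3.
3 is placed in column 4, so (1,4) = 2.
The 4 cells of cage d must have sum 10, so (1,5) = 1.
Column 1 already has 2, leaving (2,1) = 1.
The 4 cells of cage d must have sum 10, leaving (2,4) = 5.
Cage d has sum 10, leaving (2,5) = 2.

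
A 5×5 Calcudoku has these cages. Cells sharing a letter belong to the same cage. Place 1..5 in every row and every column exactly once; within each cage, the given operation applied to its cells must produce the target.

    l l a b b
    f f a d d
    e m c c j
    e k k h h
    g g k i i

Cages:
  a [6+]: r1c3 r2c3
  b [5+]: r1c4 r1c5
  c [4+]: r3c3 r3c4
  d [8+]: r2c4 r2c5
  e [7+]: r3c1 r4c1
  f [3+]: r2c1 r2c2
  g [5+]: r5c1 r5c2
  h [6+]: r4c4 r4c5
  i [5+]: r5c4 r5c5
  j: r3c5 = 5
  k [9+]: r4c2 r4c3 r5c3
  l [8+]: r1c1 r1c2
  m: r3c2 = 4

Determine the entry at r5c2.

1

Cage m is given, leaving r3c2 = 4.
Cage j is a single given cell, which forces r3c5 = 5.
Cage d's pair has sum 8, leaving r2c4 = 5.
Column 5 already has 5; hence r2c5 = 3.
In row 2, 4 can only go at r2c3, so r2c3 = 4.
Cage a's pair has sum 6, leaving r1c3 = 2.
In row 3, 2 can only go at r3c1, so r3c1 = 2.
Column 1 already has 2, so r2c1 = 1.
The two cells of cage f must have sum 3; hence r2c2 = 2.
The two cells of cage e must have sum 7; hence r4c1 = 5.
Column 2 already has 2; hence r5c2 = 1.
5 is placed in column 1, so r1c1 = 3.
The two cells of cage l must have sum 8, so r1c2 = 5.
1 is placed in column 2, which forces r4c2 = 3.
The 3 cells of cage k must have sum 9, leaving r4c3 = 1.
The two cells of cage g must have sum 5; hence r5c1 = 4.
Cage k has sum 9, leaving r5c3 = 5.
Cage i needs two cells with sum 5, which forces r5c4 = 3.
The two cells of cage i must have sum 5; hence r5c5 = 2.
1 is placed in column 3, so r3c3 = 3.
3 is placed in column 4, so r3c4 = 1.
The two cells of cage h must have sum 6, which forces r4c4 = 2.
Column 5 now contains 2, which forces r4c5 = 4.
1 is placed in column 4; hence r1c4 = 4.
Column 5 now contains 4, which forces r1c5 = 1.
Filled in: 3 5 2 4 1 / 1 2 4 5 3 / 2 4 3 1 5 / 5 3 1 2 4 / 4 1 5 3 2.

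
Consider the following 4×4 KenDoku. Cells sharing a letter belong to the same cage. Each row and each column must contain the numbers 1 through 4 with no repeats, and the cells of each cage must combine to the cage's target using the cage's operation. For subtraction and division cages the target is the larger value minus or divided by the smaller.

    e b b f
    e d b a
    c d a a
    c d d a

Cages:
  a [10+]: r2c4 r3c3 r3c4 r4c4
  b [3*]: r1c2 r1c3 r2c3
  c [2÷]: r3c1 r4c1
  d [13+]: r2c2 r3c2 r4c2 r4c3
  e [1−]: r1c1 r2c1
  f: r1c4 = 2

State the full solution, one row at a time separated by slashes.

The 3 cells of cage b must have product 3, which forces r1c2 = 1.
Cage b has product 3; hence r1c3 = 3.
F is a freebie, so r1c4 = 2.
Cage b has product 3, leaving r2c3 = 1.
The 4 cells of cage d must have sum 13, leaving r4c3 = 4.
Row 1 now contains 2; hence r1c1 = 4.
The two cells of cage e must have difference 1; hence r2c1 = 3.
Row 2 now contains 3; hence r2c4 = 4.
Column 3 already has 4, leaving r3c3 = 2.
Row 2 now contains 4, leaving r2c2 = 2.
2 is placed in row 3; hence r3c1 = 1.
The 4 cells of cage d must have sum 13, so r3c2 = 4.
1 is placed in row 3, so r3c4 = 3.
Cage c needs two cells with quotient 2, so r4c1 = 2.
The 4 cells of cage d must have sum 13, so r4c2 = 3.
Column 4 already has 3, leaving r4c4 = 1.

4 1 3 2 / 3 2 1 4 / 1 4 2 3 / 2 3 4 1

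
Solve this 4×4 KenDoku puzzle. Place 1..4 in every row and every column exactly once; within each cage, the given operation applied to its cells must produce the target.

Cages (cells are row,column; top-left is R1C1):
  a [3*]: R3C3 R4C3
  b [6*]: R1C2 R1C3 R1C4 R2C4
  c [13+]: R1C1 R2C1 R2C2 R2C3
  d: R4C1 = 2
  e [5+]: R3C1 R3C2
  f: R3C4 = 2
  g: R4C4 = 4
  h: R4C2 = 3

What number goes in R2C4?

1

Cage c has sum 13, so R1C1 = 4.
The 4 cells of cage b must have product 6, which forces R2C4 = 1.
Cage f is given, so R3C4 = 2.
D is a freebie; hence R4C1 = 2.
Cage h is a single given cell, which forces R4C2 = 3.
Row 4 now contains 3; hence R4C3 = 1.
G is a freebie, so R4C4 = 4.
The 4 cells of cage b must have product 6; hence R1C2 = 1.
Cage b needs product 6, so R1C3 = 2.
Column 4 now contains 2, leaving R1C4 = 3.
Column 1 now contains 2; hence R2C1 = 3.
2 is placed in column 3, leaving R2C3 = 4.
Cage e's pair has sum 5, so R3C1 = 1.
The two cells of cage e must have sum 5, leaving R3C2 = 4.
Column 3 now contains 1, which forces R3C3 = 3.
Row 2 now contains 4, so R2C2 = 2.
Completed grid: 4 1 2 3 / 3 2 4 1 / 1 4 3 2 / 2 3 1 4.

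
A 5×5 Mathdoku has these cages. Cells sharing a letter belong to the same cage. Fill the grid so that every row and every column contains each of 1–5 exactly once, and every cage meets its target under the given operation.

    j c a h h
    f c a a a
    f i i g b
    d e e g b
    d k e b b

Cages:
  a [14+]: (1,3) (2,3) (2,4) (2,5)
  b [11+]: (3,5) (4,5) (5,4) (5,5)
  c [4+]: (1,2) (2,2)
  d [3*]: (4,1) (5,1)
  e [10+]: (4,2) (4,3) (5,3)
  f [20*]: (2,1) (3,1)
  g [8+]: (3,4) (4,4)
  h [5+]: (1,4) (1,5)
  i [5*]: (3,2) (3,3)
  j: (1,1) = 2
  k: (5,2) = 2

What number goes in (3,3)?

1

Cage j is given, leaving (1,1) = 2.
Cage k is a single given cell, so (5,2) = 2.
In row 1, 5 can only go at (1,3), so (1,3) = 5.
Cage i's pair has product 5, so (3,2) = 5.
5 is placed in column 3, so (3,3) = 1.
5 is placed in row 3, leaving (3,4) = 3.
Column 4 now contains 3, leaving (4,4) = 5.
The two cells of cage f must have product 20, which forces (2,1) = 5.
5 is placed in row 3; hence (3,1) = 4.
Row 3 already has 4, which forces (3,5) = 2.
In row 1, 3 can only go at (1,2), so (1,2) = 3.
3 is placed in column 2; hence (2,2) = 1.
3 is placed in column 2, which forces (4,2) = 4.
Cage e has sum 10, so (4,3) = 2.
Row 4 now contains 4, so (4,5) = 3.
The 3 cells of cage e must have sum 10; hence (5,3) = 4.
Row 5 now contains 4, which forces (5,4) = 1.
Row 5 now contains 1; hence (5,5) = 5.
Column 4 already has 1, leaving (1,4) = 4.
The two cells of cage h must have sum 5; hence (1,5) = 1.
Column 3 already has 4; hence (2,3) = 3.
Cage a has sum 14, which forces (2,4) = 2.
Column 5 now contains 3, which forces (2,5) = 4.
Row 4 already has 3, so (4,1) = 1.
Row 5 now contains 1, so (5,1) = 3.
Filled in: 2 3 5 4 1 / 5 1 3 2 4 / 4 5 1 3 2 / 1 4 2 5 3 / 3 2 4 1 5.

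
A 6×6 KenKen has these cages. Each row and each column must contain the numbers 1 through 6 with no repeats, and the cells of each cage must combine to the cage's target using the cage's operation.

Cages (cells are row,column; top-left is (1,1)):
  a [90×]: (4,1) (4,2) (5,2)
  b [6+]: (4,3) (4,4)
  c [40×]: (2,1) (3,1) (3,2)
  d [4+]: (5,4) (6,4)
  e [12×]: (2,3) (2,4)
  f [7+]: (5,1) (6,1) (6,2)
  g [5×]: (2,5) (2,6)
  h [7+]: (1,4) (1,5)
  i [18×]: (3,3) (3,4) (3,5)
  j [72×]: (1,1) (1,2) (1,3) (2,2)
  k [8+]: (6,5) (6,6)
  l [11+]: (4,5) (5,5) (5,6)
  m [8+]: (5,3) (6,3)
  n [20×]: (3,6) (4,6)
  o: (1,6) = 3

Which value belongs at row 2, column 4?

2

Cage o is given, leaving (1,6) = 3.
Cage g needs two cells with product 5, leaving (2,5) = 5.
{4, 5} are confined to (3,6) and (4,6) in column 6; hence (2,6) = 1.
(5,4) and (6,4) in column 4 are {1, 3}, which forces (3,4) = 6.
The two cells of cage h must have sum 7; hence (1,4) = 5.
The two cells of cage h must have sum 7; hence (1,5) = 2.
Column 5 already has 2, leaving (6,5) = 6.
6 is placed in row 6, which forces (6,6) = 2.
Cage j needs product 72, leaving (2,2) = 3.
3 is placed in row 2, which forces (2,3) = 6.
2 is placed in column 6, which forces (5,6) = 6.
Cage e needs two cells with product 12, which forces (2,4) = 2.
The 3 cells of cage a must have product 90, leaving (4,1) = 3.
Cage a has product 90, which forces (4,2) = 6.
2 is placed in column 4; hence (4,4) = 4.
Row 4 now contains 4; hence (4,5) = 1.
Row 4 now contains 4; hence (4,6) = 5.
6 is placed in row 5, so (5,2) = 5.
5 is placed in row 5, so (5,3) = 3.
Row 5 already has 3, leaving (5,4) = 1.
1 is placed in column 5, which forces (5,5) = 4.
Column 3 already has 3; hence (6,3) = 5.
Column 4 already has 1, leaving (6,4) = 3.
Cage j has product 72, so (1,1) = 6.
Row 2 now contains 2, which forces (2,1) = 4.
Cage c needs product 40, which forces (3,1) = 5.
Cage c needs product 40; hence (3,2) = 2.
Column 3 already has 3; hence (3,3) = 1.
1 is placed in column 5, which forces (3,5) = 3.
5 is placed in column 6, which forces (3,6) = 4.
Row 4 now contains 4, leaving (4,3) = 2.
Row 5 now contains 1, leaving (5,1) = 2.
Column 1 already has 4, so (6,1) = 1.
1 is placed in row 6, which forces (6,2) = 4.
Column 2 now contains 4, which forces (1,2) = 1.
1 is placed in column 3, so (1,3) = 4.
Filled in: 6 1 4 5 2 3 / 4 3 6 2 5 1 / 5 2 1 6 3 4 / 3 6 2 4 1 5 / 2 5 3 1 4 6 / 1 4 5 3 6 2.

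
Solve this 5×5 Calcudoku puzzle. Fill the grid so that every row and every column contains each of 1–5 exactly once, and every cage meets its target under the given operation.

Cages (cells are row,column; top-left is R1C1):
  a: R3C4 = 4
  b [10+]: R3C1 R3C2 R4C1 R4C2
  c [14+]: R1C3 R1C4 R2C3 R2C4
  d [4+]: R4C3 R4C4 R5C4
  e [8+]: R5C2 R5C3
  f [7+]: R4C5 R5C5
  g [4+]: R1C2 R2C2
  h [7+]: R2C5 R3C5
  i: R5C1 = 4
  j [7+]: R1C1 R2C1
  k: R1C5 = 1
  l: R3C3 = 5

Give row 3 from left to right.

1 2 5 4 3

Cage k is given; hence R1C5 = 1.
L is a freebie, leaving R3C3 = 5.
Cage a is a single given cell, so R3C4 = 4.
Cage d has sum 4, so R4C3 = 1.
Cage d has sum 4, so R4C4 = 2.
Cage i is given; hence R5C1 = 4.
Column 3 already has 5; hence R5C3 = 3.
Cage d needs sum 4, so R5C4 = 1.
Row 1 now contains 1, so R1C2 = 3.
Row 1 already has 3; hence R1C4 = 5.
The two cells of cage g must have sum 4; hence R2C2 = 1.
5 is placed in column 4, leaving R2C4 = 3.
Column 2 already has 1, which forces R3C2 = 2.
Row 3 already has 2, which forces R3C5 = 3.
Cage b has sum 10, so R4C1 = 3.
Cage b needs sum 10, leaving R4C2 = 4.
Cage f needs two cells with sum 7, which forces R4C5 = 5.
3 is placed in row 5, leaving R5C2 = 5.
Cage f's pair has sum 7, which forces R5C5 = 2.
Row 1 already has 5, leaving R1C1 = 2.
Row 1 already has 2; hence R1C3 = 4.
Cage j needs two cells with sum 7, so R2C1 = 5.
Column 3 already has 4, which forces R2C3 = 2.
5 is placed in column 5, leaving R2C5 = 4.
Row 3 already has 2, which forces R3C1 = 1.
The full grid is 2 3 4 5 1 / 5 1 2 3 4 / 1 2 5 4 3 / 3 4 1 2 5 / 4 5 3 1 2.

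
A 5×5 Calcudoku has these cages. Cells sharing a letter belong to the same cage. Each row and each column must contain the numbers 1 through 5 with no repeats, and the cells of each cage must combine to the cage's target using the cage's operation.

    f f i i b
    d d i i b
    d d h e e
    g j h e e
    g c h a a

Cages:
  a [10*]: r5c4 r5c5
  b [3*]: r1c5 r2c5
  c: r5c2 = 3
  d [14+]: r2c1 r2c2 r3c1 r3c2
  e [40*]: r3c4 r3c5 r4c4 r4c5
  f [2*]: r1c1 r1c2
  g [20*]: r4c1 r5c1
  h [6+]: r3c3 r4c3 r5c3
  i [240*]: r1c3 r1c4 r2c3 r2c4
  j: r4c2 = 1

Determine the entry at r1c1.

1

Cage j is a single given cell, which forces r4c2 = 1.
Cage c is a single given cell, leaving r5c2 = 3.
The two cells of cage f must have product 2, so r1c1 = 1.
1 is placed in column 2, leaving r1c2 = 2.
Row 1 now contains 1, leaving r1c5 = 3.
3 is placed in column 5, so r2c5 = 1.
Cage e has product 40, which forces r3c4 = 1.
Cage h has sum 6, so r5c3 = 1.
Row 2 needs a 2, and only r2c1 is open for it.
Column 1 now contains 2; hence r3c1 = 3.
3 is placed in row 3; hence r3c3 = 2.
Column 3 now contains 2; hence r4c3 = 3.
Cage i has product 240, leaving r1c3 = 5.
Cage i has product 240, which forces r1c4 = 4.
3 is placed in column 3, which forces r2c3 = 4.
Cage i has product 240, leaving r2c4 = 3.
Row 2 now contains 4; hence r2c2 = 5.
The 4 cells of cage d must have sum 14, leaving r3c2 = 4.
Row 3 already has 4, leaving r3c5 = 5.
5 is placed in column 5, so r5c5 = 2.
Cage e needs product 40, leaving r4c4 = 2.
Column 5 already has 2, so r4c5 = 4.
Row 5 now contains 2, so r5c4 = 5.
4 is placed in row 4; hence r4c1 = 5.
5 is placed in row 5, so r5c1 = 4.
Filled in: 1 2 5 4 3 / 2 5 4 3 1 / 3 4 2 1 5 / 5 1 3 2 4 / 4 3 1 5 2.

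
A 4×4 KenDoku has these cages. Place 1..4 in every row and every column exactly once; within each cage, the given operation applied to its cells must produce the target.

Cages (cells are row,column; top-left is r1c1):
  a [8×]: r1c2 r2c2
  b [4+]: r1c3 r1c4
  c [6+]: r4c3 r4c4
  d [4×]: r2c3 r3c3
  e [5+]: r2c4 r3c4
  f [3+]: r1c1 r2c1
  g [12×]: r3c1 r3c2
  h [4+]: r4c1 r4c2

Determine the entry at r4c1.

The only place for 4 in row 1 is r1c2.
Column 2 already has 4, leaving r2c2 = 2.
The two cells of cage g must have product 12, which forces r3c1 = 4.
Column 2 already has 4, which forces r3c2 = 3.
4 is placed in row 3, which forces r3c3 = 1.
1 is placed in row 3, leaving r3c4 = 2.
3 is placed in column 2; hence r4c2 = 1.
Column 4 now contains 2, so r4c4 = 4.
Cage f's pair has sum 3, leaving r1c1 = 2.
Column 3 now contains 1, which forces r1c3 = 3.
Cage b's pair has sum 4, which forces r1c4 = 1.
2 is placed in row 2, leaving r2c1 = 1.
Column 3 now contains 1, leaving r2c3 = 4.
Cage e's pair has sum 5, so r2c4 = 3.
1 is placed in row 4, so r4c1 = 3.
Row 4 now contains 4, which forces r4c3 = 2.
Completed grid: 2 4 3 1 / 1 2 4 3 / 4 3 1 2 / 3 1 2 4.

3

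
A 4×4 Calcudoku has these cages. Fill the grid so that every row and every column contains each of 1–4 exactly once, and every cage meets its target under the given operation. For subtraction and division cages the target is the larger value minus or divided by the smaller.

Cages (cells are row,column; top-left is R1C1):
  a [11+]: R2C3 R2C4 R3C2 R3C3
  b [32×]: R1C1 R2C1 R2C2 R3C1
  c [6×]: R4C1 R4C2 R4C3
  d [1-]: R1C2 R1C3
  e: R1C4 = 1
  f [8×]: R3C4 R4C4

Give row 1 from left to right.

Cage e is given, leaving R1C4 = 1.
Cage b needs product 32; hence R2C2 = 4.
Cage a needs sum 11; hence R3C3 = 4.
Row 3 already has 4, leaving R3C4 = 2.
Column 4 already has 2; hence R4C4 = 4.
Cage b has product 32, which forces R1C1 = 4.
The 4 cells of cage b must have product 32, leaving R2C1 = 2.
The 4 cells of cage a must have sum 11, leaving R2C3 = 1.
Column 4 already has 2, which forces R2C4 = 3.
Row 3 now contains 2, so R3C1 = 1.
Row 3 now contains 2, leaving R3C2 = 3.
Column 1 already has 1, which forces R4C1 = 3.
Row 4 already has 3, which forces R4C3 = 2.
Column 2 now contains 3, leaving R1C2 = 2.
Column 3 now contains 2, leaving R1C3 = 3.
Row 4 now contains 2, leaving R4C2 = 1.
Completed grid: 4 2 3 1 / 2 4 1 3 / 1 3 4 2 / 3 1 2 4.

4 2 3 1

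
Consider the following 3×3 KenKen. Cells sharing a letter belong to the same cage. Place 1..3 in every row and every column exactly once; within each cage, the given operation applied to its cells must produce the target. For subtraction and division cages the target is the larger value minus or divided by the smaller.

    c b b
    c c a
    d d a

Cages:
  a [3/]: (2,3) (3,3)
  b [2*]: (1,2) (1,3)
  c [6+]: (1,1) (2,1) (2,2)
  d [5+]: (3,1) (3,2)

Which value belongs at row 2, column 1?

1

Row 1 needs a 3, and only (1,1) is open for it.
3 is placed in column 1; hence (3,1) = 2.
The two cells of cage d must have sum 5, which forces (3,2) = 3.
3 is placed in row 3, so (3,3) = 1.
Cage b's pair has product 2, leaving (1,2) = 1.
1 is placed in column 3, which forces (1,3) = 2.
2 is placed in column 1, so (2,1) = 1.
The 3 cells of cage c must have sum 6, which forces (2,2) = 2.
1 is placed in column 3; hence (2,3) = 3.
Filled in: 3 1 2 / 1 2 3 / 2 3 1.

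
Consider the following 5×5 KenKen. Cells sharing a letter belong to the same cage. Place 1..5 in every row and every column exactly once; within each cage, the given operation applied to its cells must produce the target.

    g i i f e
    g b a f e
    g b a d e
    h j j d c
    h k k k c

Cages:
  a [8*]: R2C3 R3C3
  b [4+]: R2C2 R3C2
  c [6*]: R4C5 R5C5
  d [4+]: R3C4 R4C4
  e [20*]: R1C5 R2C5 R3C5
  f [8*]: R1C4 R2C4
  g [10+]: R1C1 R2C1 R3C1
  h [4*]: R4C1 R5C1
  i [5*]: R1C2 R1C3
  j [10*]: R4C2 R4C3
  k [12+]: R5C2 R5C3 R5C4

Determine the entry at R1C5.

4

Row 1 needs a 3, and only R1C1 is open for it.
The only place for 2 in row 1 is R1C4.
Column 4 now contains 2, so R2C4 = 4.
Row 2 now contains 4; hence R2C3 = 2.
Cage a's pair has product 8; hence R3C3 = 4.
2 is placed in column 3, so R4C3 = 5.
5 is placed in column 3, so R5C3 = 3.
Row 5 already has 3, leaving R5C4 = 5.
Row 5 already has 3, leaving R5C5 = 2.
Cage i needs two cells with product 5, leaving R1C2 = 5.
5 is placed in column 3, which forces R1C3 = 1.
Cage e has product 20, which forces R1C5 = 4.
Row 2 now contains 2, which forces R2C1 = 5.
Row 2 now contains 5, so R2C5 = 1.
The 3 cells of cage g must have sum 10; hence R3C1 = 2.
Column 5 now contains 1, leaving R3C5 = 5.
5 is placed in row 4, which forces R4C2 = 2.
2 is placed in column 5, which forces R4C5 = 3.
5 is placed in row 5, so R5C2 = 4.
1 is placed in row 2, so R2C2 = 3.
The two cells of cage b must have sum 4, leaving R3C2 = 1.
Cage d's pair has sum 4, so R3C4 = 3.
The two cells of cage h must have product 4; hence R4C1 = 4.
Row 4 now contains 3, so R4C4 = 1.
4 is placed in row 5, leaving R5C1 = 1.
Filled in: 3 5 1 2 4 / 5 3 2 4 1 / 2 1 4 3 5 / 4 2 5 1 3 / 1 4 3 5 2.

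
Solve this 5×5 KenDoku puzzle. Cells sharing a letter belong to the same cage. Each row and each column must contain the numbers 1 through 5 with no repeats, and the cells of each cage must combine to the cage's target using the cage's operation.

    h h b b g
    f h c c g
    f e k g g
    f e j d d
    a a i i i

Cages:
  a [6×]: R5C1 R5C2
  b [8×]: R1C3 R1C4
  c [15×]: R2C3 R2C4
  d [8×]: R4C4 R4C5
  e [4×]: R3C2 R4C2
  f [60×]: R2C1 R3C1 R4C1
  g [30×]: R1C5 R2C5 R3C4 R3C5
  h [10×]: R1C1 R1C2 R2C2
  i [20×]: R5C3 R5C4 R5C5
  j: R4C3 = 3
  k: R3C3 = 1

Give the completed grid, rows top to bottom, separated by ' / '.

1 5 2 4 3 / 4 2 5 3 1 / 3 4 1 5 2 / 5 1 3 2 4 / 2 3 4 1 5

Cage k is given, leaving R3C3 = 1.
Cage j is given; hence R4C3 = 3.
3 is placed in column 3, which forces R2C3 = 5.
Cage c's pair has product 15; hence R2C4 = 3.
Row 3 now contains 1, leaving R3C2 = 4.
The two cells of cage e must have product 4, leaving R4C2 = 1.
Column 3 now contains 5, which forces R5C3 = 4.
Cage h has product 10, leaving R1C1 = 1.
Cage h needs product 10; hence R1C2 = 5.
Column 3 already has 4, leaving R1C3 = 2.
The two cells of cage b must have product 8, so R1C4 = 4.
Row 1 already has 2, so R1C5 = 3.
Row 2 already has 3, so R2C1 = 4.
Column 2 already has 1, which forces R2C2 = 2.
2 is placed in row 2, so R2C5 = 1.
Cage f needs product 60, so R3C1 = 3.
Cage f needs product 60, which forces R4C1 = 5.
4 is placed in column 4, leaving R4C4 = 2.
Row 4 now contains 2, which forces R4C5 = 4.
Column 1 already has 3, which forces R5C1 = 2.
Column 2 now contains 2, which forces R5C2 = 3.
Column 5 already has 1; hence R5C5 = 5.
Column 4 now contains 2; hence R3C4 = 5.
Column 5 already has 5, so R3C5 = 2.
5 is placed in row 5, which forces R5C4 = 1.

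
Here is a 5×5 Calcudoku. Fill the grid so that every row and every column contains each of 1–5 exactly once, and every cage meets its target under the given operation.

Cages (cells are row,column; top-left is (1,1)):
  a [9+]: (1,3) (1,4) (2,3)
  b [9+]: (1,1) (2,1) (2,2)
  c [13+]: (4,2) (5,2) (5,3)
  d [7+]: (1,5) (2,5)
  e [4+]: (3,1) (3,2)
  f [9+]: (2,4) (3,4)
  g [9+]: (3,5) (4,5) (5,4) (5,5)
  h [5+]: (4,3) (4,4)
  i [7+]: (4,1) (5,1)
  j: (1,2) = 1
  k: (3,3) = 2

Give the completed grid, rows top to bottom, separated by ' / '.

Cage j is given; hence (1,2) = 1.
Column 2 now contains 1; hence (3,2) = 3.
Cage k is a single given cell, so (3,3) = 2.
Column 2 already has 3, leaving (5,2) = 5.
Row 5 now contains 5, so (5,3) = 4.
The 3 cells of cage a must have sum 9, which forces (2,3) = 1.
Row 3 already has 3, leaving (3,1) = 1.
5 is placed in column 2, which forces (4,2) = 4.
Column 3 now contains 1; hence (4,3) = 3.
Row 4 already has 4, so (4,4) = 2.
Column 3 already has 3, leaving (1,3) = 5.
The 3 cells of cage a must have sum 9, leaving (1,4) = 3.
Column 2 now contains 4, so (2,2) = 2.
Row 4 already has 4, leaving (4,1) = 5.
Cage g needs sum 9, which forces (4,5) = 1.
The two cells of cage i must have sum 7, which forces (5,1) = 2.
Cage g has sum 9; hence (5,4) = 1.
Row 5 already has 2, which forces (5,5) = 3.
Column 1 now contains 2, which forces (1,1) = 4.
Cage d's pair has sum 7, leaving (1,5) = 2.
Cage b needs sum 9, so (2,1) = 3.
Cage d needs two cells with sum 7, which forces (2,5) = 5.
Cage g has sum 9, which forces (3,5) = 4.
Row 2 now contains 5, which forces (2,4) = 4.
4 is placed in row 3, which forces (3,4) = 5.

4 1 5 3 2 / 3 2 1 4 5 / 1 3 2 5 4 / 5 4 3 2 1 / 2 5 4 1 3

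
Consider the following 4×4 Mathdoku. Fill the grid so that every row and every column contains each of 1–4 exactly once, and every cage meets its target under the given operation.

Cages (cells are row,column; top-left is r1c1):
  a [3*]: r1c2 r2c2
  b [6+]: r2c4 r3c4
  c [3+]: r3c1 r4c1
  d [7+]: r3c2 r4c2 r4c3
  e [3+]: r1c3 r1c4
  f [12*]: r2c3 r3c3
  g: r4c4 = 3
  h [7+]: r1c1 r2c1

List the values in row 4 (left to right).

Cage g is given, so r4c4 = 3.
In row 1, 4 can only go at r1c1, so r1c1 = 4.
Column 1 now contains 4; hence r2c1 = 3.
3 is placed in row 2, leaving r2c2 = 1.
3 is placed in row 2; hence r2c3 = 4.
Row 2 now contains 4, leaving r2c4 = 2.
4 is placed in column 3; hence r3c3 = 3.
Column 4 already has 2; hence r3c4 = 4.
1 is placed in column 2, which forces r1c2 = 3.
The two cells of cage e must have sum 3, which forces r1c3 = 2.
Column 4 already has 2; hence r1c4 = 1.
4 is placed in row 3, leaving r3c2 = 2.
The 3 cells of cage d must have sum 7, which forces r4c2 = 4.
The 3 cells of cage d must have sum 7, so r4c3 = 1.
Row 3 now contains 2, so r3c1 = 1.
Row 4 now contains 1, so r4c1 = 2.
Completed grid: 4 3 2 1 / 3 1 4 2 / 1 2 3 4 / 2 4 1 3.

2 4 1 3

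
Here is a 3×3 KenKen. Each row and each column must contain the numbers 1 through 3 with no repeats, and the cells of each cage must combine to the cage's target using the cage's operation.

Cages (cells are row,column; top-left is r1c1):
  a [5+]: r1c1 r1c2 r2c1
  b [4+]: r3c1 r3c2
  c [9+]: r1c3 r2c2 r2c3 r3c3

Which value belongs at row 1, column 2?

2

Cage c needs sum 9, so r2c2 = 3.
Column 2 already has 3, which forces r3c2 = 1.
The 3 cells of cage a must have sum 5, which forces r1c1 = 1.
Column 2 now contains 1; hence r1c2 = 2.
2 is placed in row 1, which forces r1c3 = 3.
The 3 cells of cage a must have sum 5, which forces r2c1 = 2.
2 is placed in row 2, so r2c3 = 1.
1 is placed in row 3, so r3c1 = 3.
Column 3 now contains 3; hence r3c3 = 2.
The full grid is 1 2 3 / 2 3 1 / 3 1 2.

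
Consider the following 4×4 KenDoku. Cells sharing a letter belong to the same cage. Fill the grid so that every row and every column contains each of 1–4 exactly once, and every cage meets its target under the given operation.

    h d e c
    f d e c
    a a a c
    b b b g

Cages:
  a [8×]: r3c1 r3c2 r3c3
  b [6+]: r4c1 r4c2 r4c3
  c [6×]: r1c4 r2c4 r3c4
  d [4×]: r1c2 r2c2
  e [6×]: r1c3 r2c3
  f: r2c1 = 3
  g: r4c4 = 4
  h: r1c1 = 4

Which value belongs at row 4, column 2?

3

H is a freebie, which forces r1c1 = 4.
4 is placed in row 1, so r1c2 = 1.
F is a freebie, so r2c1 = 3.
Column 2 now contains 1, which forces r2c2 = 4.
3 is placed in row 2, which forces r2c3 = 2.
Row 2 now contains 2; hence r2c4 = 1.
Column 2 already has 4; hence r3c2 = 2.
Row 3 now contains 2, so r3c4 = 3.
Column 2 now contains 2, which forces r4c2 = 3.
Row 4 already has 3, so r4c3 = 1.
G is a freebie; hence r4c4 = 4.
Column 3 now contains 2, leaving r1c3 = 3.
Column 4 already has 3, leaving r1c4 = 2.
Row 3 now contains 2; hence r3c1 = 1.
Column 3 now contains 1, so r3c3 = 4.
Row 4 now contains 1, leaving r4c1 = 2.
Completed grid: 4 1 3 2 / 3 4 2 1 / 1 2 4 3 / 2 3 1 4.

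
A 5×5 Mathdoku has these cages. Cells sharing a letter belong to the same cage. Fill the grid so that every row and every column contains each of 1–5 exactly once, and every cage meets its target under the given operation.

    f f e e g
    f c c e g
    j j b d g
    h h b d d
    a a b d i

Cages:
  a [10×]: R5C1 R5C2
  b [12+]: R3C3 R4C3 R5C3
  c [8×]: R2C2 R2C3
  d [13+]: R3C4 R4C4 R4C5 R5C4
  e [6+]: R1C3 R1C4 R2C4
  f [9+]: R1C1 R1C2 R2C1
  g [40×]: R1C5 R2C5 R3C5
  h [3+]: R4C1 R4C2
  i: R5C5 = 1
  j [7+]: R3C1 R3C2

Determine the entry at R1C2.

5

I is a freebie; hence R5C5 = 1.
In row 3, 1 can only go at R3C4, so R3C4 = 1.
Cage e has sum 6; hence R1C3 = 1.
The only place for 1 in row 2 is R2C1.
Column 1 now contains 1; hence R4C1 = 2.
The two cells of cage h must have sum 3; hence R4C2 = 1.
2 is placed in column 1, which forces R5C1 = 5.
Row 5 already has 5, so R5C2 = 2.
Column 1 now contains 5, leaving R1C1 = 3.
The 3 cells of cage f must have sum 9, leaving R1C2 = 5.
Row 1 now contains 3, which forces R1C4 = 2.
2 is placed in row 1; hence R1C5 = 4.
2 is placed in column 2, which forces R2C2 = 4.
Cage c's pair has product 8, which forces R2C3 = 2.
Column 4 already has 2, so R2C4 = 3.
2 is placed in row 2, which forces R2C5 = 5.
Column 1 now contains 3, which forces R3C1 = 4.
Column 2 now contains 4, so R3C2 = 3.
Row 3 already has 3; hence R3C3 = 5.
5 is placed in column 5, so R3C5 = 2.
5 is placed in column 5; hence R4C5 = 3.
Column 4 now contains 3, which forces R5C4 = 4.
3 is placed in row 4; hence R4C3 = 4.
Column 4 already has 4, leaving R4C4 = 5.
4 is placed in row 5, which forces R5C3 = 3.
Filled in: 3 5 1 2 4 / 1 4 2 3 5 / 4 3 5 1 2 / 2 1 4 5 3 / 5 2 3 4 1.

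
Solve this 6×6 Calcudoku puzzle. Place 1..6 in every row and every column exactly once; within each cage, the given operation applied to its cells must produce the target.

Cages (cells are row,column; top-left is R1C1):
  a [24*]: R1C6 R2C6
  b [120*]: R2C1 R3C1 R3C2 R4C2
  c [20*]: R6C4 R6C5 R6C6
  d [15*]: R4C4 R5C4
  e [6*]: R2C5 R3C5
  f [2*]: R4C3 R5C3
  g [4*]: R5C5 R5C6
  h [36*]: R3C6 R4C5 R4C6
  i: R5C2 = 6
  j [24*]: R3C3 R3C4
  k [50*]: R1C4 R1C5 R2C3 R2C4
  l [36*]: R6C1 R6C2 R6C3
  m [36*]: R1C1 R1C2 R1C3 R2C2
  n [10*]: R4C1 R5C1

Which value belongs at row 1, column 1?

Cage i is given, so R5C2 = 6.
Row 5 needs a 3, and only R5C4 is open for it.
Column 4 now contains 3, which forces R4C4 = 5.
Cage k needs product 50, leaving R1C5 = 5.
Cage k has product 50, which forces R2C3 = 5.
Row 4 now contains 5, which forces R4C1 = 2.
Row 4 now contains 2; hence R4C3 = 1.
The two cells of cage n must have product 10, which forces R5C1 = 5.
1 is placed in column 3; hence R5C3 = 2.
Cage b has product 120, leaving R3C2 = 5.
The 4 cells of cage b must have product 120, so R4C2 = 4.
Cage l has product 36, leaving R6C2 = 2.
Cage c needs product 20, leaving R6C6 = 5.
Cage m has product 36, so R1C2 = 1.
1 is placed in row 1; hence R1C4 = 2.
The 4 cells of cage m must have product 36, which forces R2C2 = 3.
Column 4 now contains 2; hence R2C4 = 1.
Cage h has product 36, leaving R3C6 = 2.
Column 4 already has 1; hence R6C4 = 4.
Row 6 now contains 4; hence R6C5 = 1.
1 is placed in row 2, so R2C1 = 6.
Cage e's pair has product 6; hence R2C5 = 2.
Row 2 already has 6; hence R2C6 = 4.
The 4 cells of cage b must have product 120; hence R3C1 = 1.
Cage j needs two cells with product 24; hence R3C3 = 4.
4 is placed in column 4; hence R3C4 = 6.
The two cells of cage e must have product 6, leaving R3C5 = 3.
Column 5 now contains 3, so R4C5 = 6.
Row 4 now contains 6, so R4C6 = 3.
Column 5 now contains 1, which forces R5C5 = 4.
The two cells of cage g must have product 4, which forces R5C6 = 1.
Column 1 already has 6, so R6C1 = 3.
3 is placed in row 6, which forces R6C3 = 6.
Column 1 already has 3; hence R1C1 = 4.
Column 3 already has 4; hence R1C3 = 3.
4 is placed in column 6, which forces R1C6 = 6.
Filled in: 4 1 3 2 5 6 / 6 3 5 1 2 4 / 1 5 4 6 3 2 / 2 4 1 5 6 3 / 5 6 2 3 4 1 / 3 2 6 4 1 5.

4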